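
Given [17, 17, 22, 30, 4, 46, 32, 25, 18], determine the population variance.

124.4691

Step 1: Compute the mean: (17 + 17 + 22 + 30 + 4 + 46 + 32 + 25 + 18) / 9 = 23.4444
Step 2: Compute squared deviations from the mean:
  (17 - 23.4444)^2 = 41.5309
  (17 - 23.4444)^2 = 41.5309
  (22 - 23.4444)^2 = 2.0864
  (30 - 23.4444)^2 = 42.9753
  (4 - 23.4444)^2 = 378.0864
  (46 - 23.4444)^2 = 508.7531
  (32 - 23.4444)^2 = 73.1975
  (25 - 23.4444)^2 = 2.4198
  (18 - 23.4444)^2 = 29.642
Step 3: Sum of squared deviations = 1120.2222
Step 4: Population variance = 1120.2222 / 9 = 124.4691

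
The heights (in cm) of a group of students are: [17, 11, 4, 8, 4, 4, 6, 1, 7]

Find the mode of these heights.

4

Step 1: Count the frequency of each value:
  1: appears 1 time(s)
  4: appears 3 time(s)
  6: appears 1 time(s)
  7: appears 1 time(s)
  8: appears 1 time(s)
  11: appears 1 time(s)
  17: appears 1 time(s)
Step 2: The value 4 appears most frequently (3 times).
Step 3: Mode = 4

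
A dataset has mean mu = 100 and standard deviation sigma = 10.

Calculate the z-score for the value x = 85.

-1.5

Step 1: Recall the z-score formula: z = (x - mu) / sigma
Step 2: Substitute values: z = (85 - 100) / 10
Step 3: z = -15 / 10 = -1.5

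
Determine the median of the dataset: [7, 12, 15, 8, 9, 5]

8.5

Step 1: Sort the data in ascending order: [5, 7, 8, 9, 12, 15]
Step 2: The number of values is n = 6.
Step 3: Since n is even, the median is the average of positions 3 and 4:
  Median = (8 + 9) / 2 = 8.5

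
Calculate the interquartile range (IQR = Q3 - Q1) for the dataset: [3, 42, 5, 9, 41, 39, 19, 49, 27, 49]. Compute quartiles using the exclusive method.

35.75

Step 1: Sort the data: [3, 5, 9, 19, 27, 39, 41, 42, 49, 49]
Step 2: n = 10
Step 3: Using the exclusive quartile method:
  Q1 = 8
  Q2 (median) = 33
  Q3 = 43.75
  IQR = Q3 - Q1 = 43.75 - 8 = 35.75
Step 4: IQR = 35.75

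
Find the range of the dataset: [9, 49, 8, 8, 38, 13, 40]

41

Step 1: Identify the maximum value: max = 49
Step 2: Identify the minimum value: min = 8
Step 3: Range = max - min = 49 - 8 = 41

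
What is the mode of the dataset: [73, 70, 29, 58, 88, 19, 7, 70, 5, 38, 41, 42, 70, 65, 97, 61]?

70

Step 1: Count the frequency of each value:
  5: appears 1 time(s)
  7: appears 1 time(s)
  19: appears 1 time(s)
  29: appears 1 time(s)
  38: appears 1 time(s)
  41: appears 1 time(s)
  42: appears 1 time(s)
  58: appears 1 time(s)
  61: appears 1 time(s)
  65: appears 1 time(s)
  70: appears 3 time(s)
  73: appears 1 time(s)
  88: appears 1 time(s)
  97: appears 1 time(s)
Step 2: The value 70 appears most frequently (3 times).
Step 3: Mode = 70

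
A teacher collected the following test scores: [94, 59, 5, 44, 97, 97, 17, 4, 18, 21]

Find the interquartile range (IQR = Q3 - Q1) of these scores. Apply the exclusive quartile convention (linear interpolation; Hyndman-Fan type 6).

80.75

Step 1: Sort the data: [4, 5, 17, 18, 21, 44, 59, 94, 97, 97]
Step 2: n = 10
Step 3: Using the exclusive quartile method:
  Q1 = 14
  Q2 (median) = 32.5
  Q3 = 94.75
  IQR = Q3 - Q1 = 94.75 - 14 = 80.75
Step 4: IQR = 80.75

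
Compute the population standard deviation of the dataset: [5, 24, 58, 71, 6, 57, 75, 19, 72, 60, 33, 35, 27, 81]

25.2721

Step 1: Compute the mean: 44.5
Step 2: Sum of squared deviations from the mean: 8941.5
Step 3: Population variance = 8941.5 / 14 = 638.6786
Step 4: Standard deviation = sqrt(638.6786) = 25.2721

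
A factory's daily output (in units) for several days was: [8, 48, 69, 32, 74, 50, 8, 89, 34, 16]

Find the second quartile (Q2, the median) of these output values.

41

Step 1: Sort the data: [8, 8, 16, 32, 34, 48, 50, 69, 74, 89]
Step 2: n = 10
Step 3: Q2 is the median. Since n is even, it is the average of the values at positions 5 and 6:
  Q2 = (34 + 48) / 2 = 41
Step 4: Q2 = 41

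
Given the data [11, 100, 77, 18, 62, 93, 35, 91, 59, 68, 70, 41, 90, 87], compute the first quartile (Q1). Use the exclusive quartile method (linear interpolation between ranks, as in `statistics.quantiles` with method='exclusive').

39.5

Step 1: Sort the data: [11, 18, 35, 41, 59, 62, 68, 70, 77, 87, 90, 91, 93, 100]
Step 2: n = 14
Step 3: Using the exclusive quartile method:
  Q1 = 39.5
  Q2 (median) = 69
  Q3 = 90.25
  IQR = Q3 - Q1 = 90.25 - 39.5 = 50.75
Step 4: Q1 = 39.5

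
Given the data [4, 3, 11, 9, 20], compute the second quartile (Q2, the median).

9

Step 1: Sort the data: [3, 4, 9, 11, 20]
Step 2: n = 5
Step 3: Q2 is the median. Since n is odd, it is the middle value at position 3: 9
Step 4: Q2 = 9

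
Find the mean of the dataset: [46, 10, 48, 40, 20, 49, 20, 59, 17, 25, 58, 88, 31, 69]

41.4286

Step 1: Sum all values: 46 + 10 + 48 + 40 + 20 + 49 + 20 + 59 + 17 + 25 + 58 + 88 + 31 + 69 = 580
Step 2: Count the number of values: n = 14
Step 3: Mean = sum / n = 580 / 14 = 41.4286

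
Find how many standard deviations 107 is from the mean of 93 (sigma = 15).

0.9333

Step 1: Recall the z-score formula: z = (x - mu) / sigma
Step 2: Substitute values: z = (107 - 93) / 15
Step 3: z = 14 / 15 = 0.9333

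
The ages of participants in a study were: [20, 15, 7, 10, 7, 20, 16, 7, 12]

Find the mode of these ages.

7

Step 1: Count the frequency of each value:
  7: appears 3 time(s)
  10: appears 1 time(s)
  12: appears 1 time(s)
  15: appears 1 time(s)
  16: appears 1 time(s)
  20: appears 2 time(s)
Step 2: The value 7 appears most frequently (3 times).
Step 3: Mode = 7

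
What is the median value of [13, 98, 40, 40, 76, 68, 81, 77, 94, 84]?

76.5

Step 1: Sort the data in ascending order: [13, 40, 40, 68, 76, 77, 81, 84, 94, 98]
Step 2: The number of values is n = 10.
Step 3: Since n is even, the median is the average of positions 5 and 6:
  Median = (76 + 77) / 2 = 76.5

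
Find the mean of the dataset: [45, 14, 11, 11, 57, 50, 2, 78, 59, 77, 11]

37.7273

Step 1: Sum all values: 45 + 14 + 11 + 11 + 57 + 50 + 2 + 78 + 59 + 77 + 11 = 415
Step 2: Count the number of values: n = 11
Step 3: Mean = sum / n = 415 / 11 = 37.7273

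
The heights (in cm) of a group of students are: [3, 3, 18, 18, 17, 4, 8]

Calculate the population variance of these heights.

44.9796

Step 1: Compute the mean: (3 + 3 + 18 + 18 + 17 + 4 + 8) / 7 = 10.1429
Step 2: Compute squared deviations from the mean:
  (3 - 10.1429)^2 = 51.0204
  (3 - 10.1429)^2 = 51.0204
  (18 - 10.1429)^2 = 61.7347
  (18 - 10.1429)^2 = 61.7347
  (17 - 10.1429)^2 = 47.0204
  (4 - 10.1429)^2 = 37.7347
  (8 - 10.1429)^2 = 4.5918
Step 3: Sum of squared deviations = 314.8571
Step 4: Population variance = 314.8571 / 7 = 44.9796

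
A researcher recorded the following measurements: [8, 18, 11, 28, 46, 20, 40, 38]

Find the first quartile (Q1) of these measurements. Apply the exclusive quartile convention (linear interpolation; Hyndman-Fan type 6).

12.75

Step 1: Sort the data: [8, 11, 18, 20, 28, 38, 40, 46]
Step 2: n = 8
Step 3: Using the exclusive quartile method:
  Q1 = 12.75
  Q2 (median) = 24
  Q3 = 39.5
  IQR = Q3 - Q1 = 39.5 - 12.75 = 26.75
Step 4: Q1 = 12.75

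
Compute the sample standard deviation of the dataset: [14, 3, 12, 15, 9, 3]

5.3166

Step 1: Compute the mean: 9.3333
Step 2: Sum of squared deviations from the mean: 141.3333
Step 3: Sample variance = 141.3333 / 5 = 28.2667
Step 4: Standard deviation = sqrt(28.2667) = 5.3166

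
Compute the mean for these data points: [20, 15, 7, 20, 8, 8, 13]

13

Step 1: Sum all values: 20 + 15 + 7 + 20 + 8 + 8 + 13 = 91
Step 2: Count the number of values: n = 7
Step 3: Mean = sum / n = 91 / 7 = 13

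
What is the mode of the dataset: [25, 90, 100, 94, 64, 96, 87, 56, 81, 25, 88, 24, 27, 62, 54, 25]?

25

Step 1: Count the frequency of each value:
  24: appears 1 time(s)
  25: appears 3 time(s)
  27: appears 1 time(s)
  54: appears 1 time(s)
  56: appears 1 time(s)
  62: appears 1 time(s)
  64: appears 1 time(s)
  81: appears 1 time(s)
  87: appears 1 time(s)
  88: appears 1 time(s)
  90: appears 1 time(s)
  94: appears 1 time(s)
  96: appears 1 time(s)
  100: appears 1 time(s)
Step 2: The value 25 appears most frequently (3 times).
Step 3: Mode = 25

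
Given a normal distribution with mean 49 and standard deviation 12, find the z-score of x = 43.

-0.5

Step 1: Recall the z-score formula: z = (x - mu) / sigma
Step 2: Substitute values: z = (43 - 49) / 12
Step 3: z = -6 / 12 = -0.5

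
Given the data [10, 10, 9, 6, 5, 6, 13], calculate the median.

9

Step 1: Sort the data in ascending order: [5, 6, 6, 9, 10, 10, 13]
Step 2: The number of values is n = 7.
Step 3: Since n is odd, the median is the middle value at position 4: 9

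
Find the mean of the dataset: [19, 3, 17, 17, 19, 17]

15.3333

Step 1: Sum all values: 19 + 3 + 17 + 17 + 19 + 17 = 92
Step 2: Count the number of values: n = 6
Step 3: Mean = sum / n = 92 / 6 = 15.3333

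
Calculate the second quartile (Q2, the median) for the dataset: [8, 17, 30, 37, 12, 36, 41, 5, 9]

17

Step 1: Sort the data: [5, 8, 9, 12, 17, 30, 36, 37, 41]
Step 2: n = 9
Step 3: Q2 is the median. Since n is odd, it is the middle value at position 5: 17
Step 4: Q2 = 17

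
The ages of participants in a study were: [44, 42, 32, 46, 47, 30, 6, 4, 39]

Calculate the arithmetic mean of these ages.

32.2222

Step 1: Sum all values: 44 + 42 + 32 + 46 + 47 + 30 + 6 + 4 + 39 = 290
Step 2: Count the number of values: n = 9
Step 3: Mean = sum / n = 290 / 9 = 32.2222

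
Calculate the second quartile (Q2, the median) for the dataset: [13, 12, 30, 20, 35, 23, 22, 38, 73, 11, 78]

23

Step 1: Sort the data: [11, 12, 13, 20, 22, 23, 30, 35, 38, 73, 78]
Step 2: n = 11
Step 3: Q2 is the median. Since n is odd, it is the middle value at position 6: 23
Step 4: Q2 = 23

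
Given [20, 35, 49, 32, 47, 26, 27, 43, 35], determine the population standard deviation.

9.3267

Step 1: Compute the mean: 34.8889
Step 2: Sum of squared deviations from the mean: 782.8889
Step 3: Population variance = 782.8889 / 9 = 86.9877
Step 4: Standard deviation = sqrt(86.9877) = 9.3267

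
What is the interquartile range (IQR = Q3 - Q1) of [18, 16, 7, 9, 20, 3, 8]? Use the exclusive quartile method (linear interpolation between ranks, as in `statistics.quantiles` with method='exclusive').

11

Step 1: Sort the data: [3, 7, 8, 9, 16, 18, 20]
Step 2: n = 7
Step 3: Using the exclusive quartile method:
  Q1 = 7
  Q2 (median) = 9
  Q3 = 18
  IQR = Q3 - Q1 = 18 - 7 = 11
Step 4: IQR = 11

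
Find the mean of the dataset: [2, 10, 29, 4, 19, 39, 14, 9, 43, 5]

17.4

Step 1: Sum all values: 2 + 10 + 29 + 4 + 19 + 39 + 14 + 9 + 43 + 5 = 174
Step 2: Count the number of values: n = 10
Step 3: Mean = sum / n = 174 / 10 = 17.4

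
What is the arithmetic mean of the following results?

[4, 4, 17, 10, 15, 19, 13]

11.7143

Step 1: Sum all values: 4 + 4 + 17 + 10 + 15 + 19 + 13 = 82
Step 2: Count the number of values: n = 7
Step 3: Mean = sum / n = 82 / 7 = 11.7143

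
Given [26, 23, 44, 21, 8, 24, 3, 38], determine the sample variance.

186.2679

Step 1: Compute the mean: (26 + 23 + 44 + 21 + 8 + 24 + 3 + 38) / 8 = 23.375
Step 2: Compute squared deviations from the mean:
  (26 - 23.375)^2 = 6.8906
  (23 - 23.375)^2 = 0.1406
  (44 - 23.375)^2 = 425.3906
  (21 - 23.375)^2 = 5.6406
  (8 - 23.375)^2 = 236.3906
  (24 - 23.375)^2 = 0.3906
  (3 - 23.375)^2 = 415.1406
  (38 - 23.375)^2 = 213.8906
Step 3: Sum of squared deviations = 1303.875
Step 4: Sample variance = 1303.875 / 7 = 186.2679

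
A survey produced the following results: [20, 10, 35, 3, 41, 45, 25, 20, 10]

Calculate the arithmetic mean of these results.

23.2222

Step 1: Sum all values: 20 + 10 + 35 + 3 + 41 + 45 + 25 + 20 + 10 = 209
Step 2: Count the number of values: n = 9
Step 3: Mean = sum / n = 209 / 9 = 23.2222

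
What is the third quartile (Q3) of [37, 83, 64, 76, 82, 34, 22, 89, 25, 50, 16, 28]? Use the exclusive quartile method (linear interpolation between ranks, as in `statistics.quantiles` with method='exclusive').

80.5

Step 1: Sort the data: [16, 22, 25, 28, 34, 37, 50, 64, 76, 82, 83, 89]
Step 2: n = 12
Step 3: Using the exclusive quartile method:
  Q1 = 25.75
  Q2 (median) = 43.5
  Q3 = 80.5
  IQR = Q3 - Q1 = 80.5 - 25.75 = 54.75
Step 4: Q3 = 80.5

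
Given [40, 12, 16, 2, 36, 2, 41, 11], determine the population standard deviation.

15.4353

Step 1: Compute the mean: 20
Step 2: Sum of squared deviations from the mean: 1906
Step 3: Population variance = 1906 / 8 = 238.25
Step 4: Standard deviation = sqrt(238.25) = 15.4353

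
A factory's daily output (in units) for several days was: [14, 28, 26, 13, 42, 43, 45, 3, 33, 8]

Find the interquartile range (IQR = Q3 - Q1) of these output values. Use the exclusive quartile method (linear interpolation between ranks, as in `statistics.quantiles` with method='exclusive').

30.5

Step 1: Sort the data: [3, 8, 13, 14, 26, 28, 33, 42, 43, 45]
Step 2: n = 10
Step 3: Using the exclusive quartile method:
  Q1 = 11.75
  Q2 (median) = 27
  Q3 = 42.25
  IQR = Q3 - Q1 = 42.25 - 11.75 = 30.5
Step 4: IQR = 30.5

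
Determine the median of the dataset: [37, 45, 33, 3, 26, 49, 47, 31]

35

Step 1: Sort the data in ascending order: [3, 26, 31, 33, 37, 45, 47, 49]
Step 2: The number of values is n = 8.
Step 3: Since n is even, the median is the average of positions 4 and 5:
  Median = (33 + 37) / 2 = 35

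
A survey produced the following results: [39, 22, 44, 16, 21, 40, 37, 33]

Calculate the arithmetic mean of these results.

31.5

Step 1: Sum all values: 39 + 22 + 44 + 16 + 21 + 40 + 37 + 33 = 252
Step 2: Count the number of values: n = 8
Step 3: Mean = sum / n = 252 / 8 = 31.5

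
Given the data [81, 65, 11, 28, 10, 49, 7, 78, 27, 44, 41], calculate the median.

41

Step 1: Sort the data in ascending order: [7, 10, 11, 27, 28, 41, 44, 49, 65, 78, 81]
Step 2: The number of values is n = 11.
Step 3: Since n is odd, the median is the middle value at position 6: 41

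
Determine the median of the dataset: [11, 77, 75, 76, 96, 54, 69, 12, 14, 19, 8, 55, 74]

55

Step 1: Sort the data in ascending order: [8, 11, 12, 14, 19, 54, 55, 69, 74, 75, 76, 77, 96]
Step 2: The number of values is n = 13.
Step 3: Since n is odd, the median is the middle value at position 7: 55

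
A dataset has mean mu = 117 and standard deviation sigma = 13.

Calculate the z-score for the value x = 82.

-2.6923

Step 1: Recall the z-score formula: z = (x - mu) / sigma
Step 2: Substitute values: z = (82 - 117) / 13
Step 3: z = -35 / 13 = -2.6923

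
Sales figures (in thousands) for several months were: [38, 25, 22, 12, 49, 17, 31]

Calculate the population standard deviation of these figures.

11.7803

Step 1: Compute the mean: 27.7143
Step 2: Sum of squared deviations from the mean: 971.4286
Step 3: Population variance = 971.4286 / 7 = 138.7755
Step 4: Standard deviation = sqrt(138.7755) = 11.7803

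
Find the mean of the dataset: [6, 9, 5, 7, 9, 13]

8.1667

Step 1: Sum all values: 6 + 9 + 5 + 7 + 9 + 13 = 49
Step 2: Count the number of values: n = 6
Step 3: Mean = sum / n = 49 / 6 = 8.1667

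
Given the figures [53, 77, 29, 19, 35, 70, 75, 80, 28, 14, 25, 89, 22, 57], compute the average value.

48.0714

Step 1: Sum all values: 53 + 77 + 29 + 19 + 35 + 70 + 75 + 80 + 28 + 14 + 25 + 89 + 22 + 57 = 673
Step 2: Count the number of values: n = 14
Step 3: Mean = sum / n = 673 / 14 = 48.0714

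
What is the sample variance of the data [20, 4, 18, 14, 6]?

50.8

Step 1: Compute the mean: (20 + 4 + 18 + 14 + 6) / 5 = 12.4
Step 2: Compute squared deviations from the mean:
  (20 - 12.4)^2 = 57.76
  (4 - 12.4)^2 = 70.56
  (18 - 12.4)^2 = 31.36
  (14 - 12.4)^2 = 2.56
  (6 - 12.4)^2 = 40.96
Step 3: Sum of squared deviations = 203.2
Step 4: Sample variance = 203.2 / 4 = 50.8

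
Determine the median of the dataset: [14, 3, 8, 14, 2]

8

Step 1: Sort the data in ascending order: [2, 3, 8, 14, 14]
Step 2: The number of values is n = 5.
Step 3: Since n is odd, the median is the middle value at position 3: 8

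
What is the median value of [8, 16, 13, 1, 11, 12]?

11.5

Step 1: Sort the data in ascending order: [1, 8, 11, 12, 13, 16]
Step 2: The number of values is n = 6.
Step 3: Since n is even, the median is the average of positions 3 and 4:
  Median = (11 + 12) / 2 = 11.5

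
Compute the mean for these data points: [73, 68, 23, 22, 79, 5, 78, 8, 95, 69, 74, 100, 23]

55.1538

Step 1: Sum all values: 73 + 68 + 23 + 22 + 79 + 5 + 78 + 8 + 95 + 69 + 74 + 100 + 23 = 717
Step 2: Count the number of values: n = 13
Step 3: Mean = sum / n = 717 / 13 = 55.1538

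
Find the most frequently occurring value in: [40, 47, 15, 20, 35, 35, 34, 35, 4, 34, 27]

35

Step 1: Count the frequency of each value:
  4: appears 1 time(s)
  15: appears 1 time(s)
  20: appears 1 time(s)
  27: appears 1 time(s)
  34: appears 2 time(s)
  35: appears 3 time(s)
  40: appears 1 time(s)
  47: appears 1 time(s)
Step 2: The value 35 appears most frequently (3 times).
Step 3: Mode = 35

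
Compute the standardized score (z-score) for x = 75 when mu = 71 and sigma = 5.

0.8

Step 1: Recall the z-score formula: z = (x - mu) / sigma
Step 2: Substitute values: z = (75 - 71) / 5
Step 3: z = 4 / 5 = 0.8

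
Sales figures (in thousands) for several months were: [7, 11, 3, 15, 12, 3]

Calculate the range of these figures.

12

Step 1: Identify the maximum value: max = 15
Step 2: Identify the minimum value: min = 3
Step 3: Range = max - min = 15 - 3 = 12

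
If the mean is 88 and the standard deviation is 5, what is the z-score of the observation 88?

0

Step 1: Recall the z-score formula: z = (x - mu) / sigma
Step 2: Substitute values: z = (88 - 88) / 5
Step 3: z = 0 / 5 = 0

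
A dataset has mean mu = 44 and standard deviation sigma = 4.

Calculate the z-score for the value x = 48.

1

Step 1: Recall the z-score formula: z = (x - mu) / sigma
Step 2: Substitute values: z = (48 - 44) / 4
Step 3: z = 4 / 4 = 1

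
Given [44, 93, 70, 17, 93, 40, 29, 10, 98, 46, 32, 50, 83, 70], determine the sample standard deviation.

29.2143

Step 1: Compute the mean: 55.3571
Step 2: Sum of squared deviations from the mean: 11095.2143
Step 3: Sample variance = 11095.2143 / 13 = 853.478
Step 4: Standard deviation = sqrt(853.478) = 29.2143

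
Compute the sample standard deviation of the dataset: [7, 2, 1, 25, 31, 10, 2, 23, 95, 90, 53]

34.2923

Step 1: Compute the mean: 30.8182
Step 2: Sum of squared deviations from the mean: 11759.6364
Step 3: Sample variance = 11759.6364 / 10 = 1175.9636
Step 4: Standard deviation = sqrt(1175.9636) = 34.2923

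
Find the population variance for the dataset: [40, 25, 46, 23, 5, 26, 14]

169.9592

Step 1: Compute the mean: (40 + 25 + 46 + 23 + 5 + 26 + 14) / 7 = 25.5714
Step 2: Compute squared deviations from the mean:
  (40 - 25.5714)^2 = 208.1837
  (25 - 25.5714)^2 = 0.3265
  (46 - 25.5714)^2 = 417.3265
  (23 - 25.5714)^2 = 6.6122
  (5 - 25.5714)^2 = 423.1837
  (26 - 25.5714)^2 = 0.1837
  (14 - 25.5714)^2 = 133.898
Step 3: Sum of squared deviations = 1189.7143
Step 4: Population variance = 1189.7143 / 7 = 169.9592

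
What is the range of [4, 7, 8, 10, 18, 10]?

14

Step 1: Identify the maximum value: max = 18
Step 2: Identify the minimum value: min = 4
Step 3: Range = max - min = 18 - 4 = 14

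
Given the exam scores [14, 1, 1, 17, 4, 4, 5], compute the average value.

6.5714

Step 1: Sum all values: 14 + 1 + 1 + 17 + 4 + 4 + 5 = 46
Step 2: Count the number of values: n = 7
Step 3: Mean = sum / n = 46 / 7 = 6.5714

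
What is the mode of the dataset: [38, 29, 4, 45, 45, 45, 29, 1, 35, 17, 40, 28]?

45

Step 1: Count the frequency of each value:
  1: appears 1 time(s)
  4: appears 1 time(s)
  17: appears 1 time(s)
  28: appears 1 time(s)
  29: appears 2 time(s)
  35: appears 1 time(s)
  38: appears 1 time(s)
  40: appears 1 time(s)
  45: appears 3 time(s)
Step 2: The value 45 appears most frequently (3 times).
Step 3: Mode = 45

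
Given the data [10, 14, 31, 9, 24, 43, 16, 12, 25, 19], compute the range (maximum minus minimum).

34

Step 1: Identify the maximum value: max = 43
Step 2: Identify the minimum value: min = 9
Step 3: Range = max - min = 43 - 9 = 34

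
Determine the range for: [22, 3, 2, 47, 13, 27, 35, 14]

45

Step 1: Identify the maximum value: max = 47
Step 2: Identify the minimum value: min = 2
Step 3: Range = max - min = 47 - 2 = 45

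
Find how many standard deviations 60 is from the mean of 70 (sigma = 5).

-2

Step 1: Recall the z-score formula: z = (x - mu) / sigma
Step 2: Substitute values: z = (60 - 70) / 5
Step 3: z = -10 / 5 = -2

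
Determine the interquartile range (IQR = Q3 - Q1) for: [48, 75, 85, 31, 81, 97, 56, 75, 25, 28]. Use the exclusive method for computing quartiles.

51.75

Step 1: Sort the data: [25, 28, 31, 48, 56, 75, 75, 81, 85, 97]
Step 2: n = 10
Step 3: Using the exclusive quartile method:
  Q1 = 30.25
  Q2 (median) = 65.5
  Q3 = 82
  IQR = Q3 - Q1 = 82 - 30.25 = 51.75
Step 4: IQR = 51.75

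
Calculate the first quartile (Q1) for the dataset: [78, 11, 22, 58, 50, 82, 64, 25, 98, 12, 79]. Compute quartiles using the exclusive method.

22

Step 1: Sort the data: [11, 12, 22, 25, 50, 58, 64, 78, 79, 82, 98]
Step 2: n = 11
Step 3: Using the exclusive quartile method:
  Q1 = 22
  Q2 (median) = 58
  Q3 = 79
  IQR = Q3 - Q1 = 79 - 22 = 57
Step 4: Q1 = 22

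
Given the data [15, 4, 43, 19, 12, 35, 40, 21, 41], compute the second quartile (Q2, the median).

21

Step 1: Sort the data: [4, 12, 15, 19, 21, 35, 40, 41, 43]
Step 2: n = 9
Step 3: Q2 is the median. Since n is odd, it is the middle value at position 5: 21
Step 4: Q2 = 21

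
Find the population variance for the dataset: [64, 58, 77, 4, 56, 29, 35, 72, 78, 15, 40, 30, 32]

526.6982

Step 1: Compute the mean: (64 + 58 + 77 + 4 + 56 + 29 + 35 + 72 + 78 + 15 + 40 + 30 + 32) / 13 = 45.3846
Step 2: Compute squared deviations from the mean:
  (64 - 45.3846)^2 = 346.5325
  (58 - 45.3846)^2 = 159.1479
  (77 - 45.3846)^2 = 999.5325
  (4 - 45.3846)^2 = 1712.6864
  (56 - 45.3846)^2 = 112.6864
  (29 - 45.3846)^2 = 268.4556
  (35 - 45.3846)^2 = 107.8402
  (72 - 45.3846)^2 = 708.3787
  (78 - 45.3846)^2 = 1063.7633
  (15 - 45.3846)^2 = 923.2249
  (40 - 45.3846)^2 = 28.9941
  (30 - 45.3846)^2 = 236.6864
  (32 - 45.3846)^2 = 179.1479
Step 3: Sum of squared deviations = 6847.0769
Step 4: Population variance = 6847.0769 / 13 = 526.6982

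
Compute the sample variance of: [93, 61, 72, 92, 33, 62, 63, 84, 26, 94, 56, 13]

731.1742

Step 1: Compute the mean: (93 + 61 + 72 + 92 + 33 + 62 + 63 + 84 + 26 + 94 + 56 + 13) / 12 = 62.4167
Step 2: Compute squared deviations from the mean:
  (93 - 62.4167)^2 = 935.3403
  (61 - 62.4167)^2 = 2.0069
  (72 - 62.4167)^2 = 91.8403
  (92 - 62.4167)^2 = 875.1736
  (33 - 62.4167)^2 = 865.3403
  (62 - 62.4167)^2 = 0.1736
  (63 - 62.4167)^2 = 0.3403
  (84 - 62.4167)^2 = 465.8403
  (26 - 62.4167)^2 = 1326.1736
  (94 - 62.4167)^2 = 997.5069
  (56 - 62.4167)^2 = 41.1736
  (13 - 62.4167)^2 = 2442.0069
Step 3: Sum of squared deviations = 8042.9167
Step 4: Sample variance = 8042.9167 / 11 = 731.1742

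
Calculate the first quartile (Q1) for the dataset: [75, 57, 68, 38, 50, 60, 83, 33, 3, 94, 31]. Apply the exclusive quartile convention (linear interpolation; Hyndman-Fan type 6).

33

Step 1: Sort the data: [3, 31, 33, 38, 50, 57, 60, 68, 75, 83, 94]
Step 2: n = 11
Step 3: Using the exclusive quartile method:
  Q1 = 33
  Q2 (median) = 57
  Q3 = 75
  IQR = Q3 - Q1 = 75 - 33 = 42
Step 4: Q1 = 33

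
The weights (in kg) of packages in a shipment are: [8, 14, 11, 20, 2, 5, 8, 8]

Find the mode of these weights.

8

Step 1: Count the frequency of each value:
  2: appears 1 time(s)
  5: appears 1 time(s)
  8: appears 3 time(s)
  11: appears 1 time(s)
  14: appears 1 time(s)
  20: appears 1 time(s)
Step 2: The value 8 appears most frequently (3 times).
Step 3: Mode = 8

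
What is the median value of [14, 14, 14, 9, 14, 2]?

14

Step 1: Sort the data in ascending order: [2, 9, 14, 14, 14, 14]
Step 2: The number of values is n = 6.
Step 3: Since n is even, the median is the average of positions 3 and 4:
  Median = (14 + 14) / 2 = 14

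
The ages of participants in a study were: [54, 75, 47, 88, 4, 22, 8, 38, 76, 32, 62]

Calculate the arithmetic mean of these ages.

46

Step 1: Sum all values: 54 + 75 + 47 + 88 + 4 + 22 + 8 + 38 + 76 + 32 + 62 = 506
Step 2: Count the number of values: n = 11
Step 3: Mean = sum / n = 506 / 11 = 46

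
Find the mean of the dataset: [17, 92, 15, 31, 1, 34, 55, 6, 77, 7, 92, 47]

39.5

Step 1: Sum all values: 17 + 92 + 15 + 31 + 1 + 34 + 55 + 6 + 77 + 7 + 92 + 47 = 474
Step 2: Count the number of values: n = 12
Step 3: Mean = sum / n = 474 / 12 = 39.5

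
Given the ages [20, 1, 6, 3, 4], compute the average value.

6.8

Step 1: Sum all values: 20 + 1 + 6 + 3 + 4 = 34
Step 2: Count the number of values: n = 5
Step 3: Mean = sum / n = 34 / 5 = 6.8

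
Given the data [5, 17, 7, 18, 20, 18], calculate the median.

17.5

Step 1: Sort the data in ascending order: [5, 7, 17, 18, 18, 20]
Step 2: The number of values is n = 6.
Step 3: Since n is even, the median is the average of positions 3 and 4:
  Median = (17 + 18) / 2 = 17.5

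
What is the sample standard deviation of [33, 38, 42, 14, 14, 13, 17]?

12.7129

Step 1: Compute the mean: 24.4286
Step 2: Sum of squared deviations from the mean: 969.7143
Step 3: Sample variance = 969.7143 / 6 = 161.619
Step 4: Standard deviation = sqrt(161.619) = 12.7129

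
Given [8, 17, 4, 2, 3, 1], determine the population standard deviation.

5.4594

Step 1: Compute the mean: 5.8333
Step 2: Sum of squared deviations from the mean: 178.8333
Step 3: Population variance = 178.8333 / 6 = 29.8056
Step 4: Standard deviation = sqrt(29.8056) = 5.4594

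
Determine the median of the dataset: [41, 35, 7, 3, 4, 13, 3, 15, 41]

13

Step 1: Sort the data in ascending order: [3, 3, 4, 7, 13, 15, 35, 41, 41]
Step 2: The number of values is n = 9.
Step 3: Since n is odd, the median is the middle value at position 5: 13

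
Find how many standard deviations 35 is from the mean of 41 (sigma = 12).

-0.5

Step 1: Recall the z-score formula: z = (x - mu) / sigma
Step 2: Substitute values: z = (35 - 41) / 12
Step 3: z = -6 / 12 = -0.5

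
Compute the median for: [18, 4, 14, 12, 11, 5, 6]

11

Step 1: Sort the data in ascending order: [4, 5, 6, 11, 12, 14, 18]
Step 2: The number of values is n = 7.
Step 3: Since n is odd, the median is the middle value at position 4: 11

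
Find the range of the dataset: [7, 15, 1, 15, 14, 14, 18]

17

Step 1: Identify the maximum value: max = 18
Step 2: Identify the minimum value: min = 1
Step 3: Range = max - min = 18 - 1 = 17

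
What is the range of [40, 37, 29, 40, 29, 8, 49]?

41

Step 1: Identify the maximum value: max = 49
Step 2: Identify the minimum value: min = 8
Step 3: Range = max - min = 49 - 8 = 41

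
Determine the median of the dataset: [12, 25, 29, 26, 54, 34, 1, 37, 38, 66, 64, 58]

35.5

Step 1: Sort the data in ascending order: [1, 12, 25, 26, 29, 34, 37, 38, 54, 58, 64, 66]
Step 2: The number of values is n = 12.
Step 3: Since n is even, the median is the average of positions 6 and 7:
  Median = (34 + 37) / 2 = 35.5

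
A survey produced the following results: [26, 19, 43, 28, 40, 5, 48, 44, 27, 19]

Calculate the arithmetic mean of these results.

29.9

Step 1: Sum all values: 26 + 19 + 43 + 28 + 40 + 5 + 48 + 44 + 27 + 19 = 299
Step 2: Count the number of values: n = 10
Step 3: Mean = sum / n = 299 / 10 = 29.9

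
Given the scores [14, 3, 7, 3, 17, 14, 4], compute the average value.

8.8571

Step 1: Sum all values: 14 + 3 + 7 + 3 + 17 + 14 + 4 = 62
Step 2: Count the number of values: n = 7
Step 3: Mean = sum / n = 62 / 7 = 8.8571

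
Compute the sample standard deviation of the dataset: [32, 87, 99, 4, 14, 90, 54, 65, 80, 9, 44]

34.4858

Step 1: Compute the mean: 52.5455
Step 2: Sum of squared deviations from the mean: 11892.7273
Step 3: Sample variance = 11892.7273 / 10 = 1189.2727
Step 4: Standard deviation = sqrt(1189.2727) = 34.4858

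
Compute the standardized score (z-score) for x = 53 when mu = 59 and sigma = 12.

-0.5

Step 1: Recall the z-score formula: z = (x - mu) / sigma
Step 2: Substitute values: z = (53 - 59) / 12
Step 3: z = -6 / 12 = -0.5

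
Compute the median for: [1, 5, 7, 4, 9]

5

Step 1: Sort the data in ascending order: [1, 4, 5, 7, 9]
Step 2: The number of values is n = 5.
Step 3: Since n is odd, the median is the middle value at position 3: 5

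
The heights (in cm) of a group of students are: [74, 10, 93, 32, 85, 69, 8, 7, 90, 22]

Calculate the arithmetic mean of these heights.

49

Step 1: Sum all values: 74 + 10 + 93 + 32 + 85 + 69 + 8 + 7 + 90 + 22 = 490
Step 2: Count the number of values: n = 10
Step 3: Mean = sum / n = 490 / 10 = 49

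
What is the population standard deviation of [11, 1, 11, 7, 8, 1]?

4.1533

Step 1: Compute the mean: 6.5
Step 2: Sum of squared deviations from the mean: 103.5
Step 3: Population variance = 103.5 / 6 = 17.25
Step 4: Standard deviation = sqrt(17.25) = 4.1533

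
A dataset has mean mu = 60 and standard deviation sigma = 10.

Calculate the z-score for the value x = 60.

0

Step 1: Recall the z-score formula: z = (x - mu) / sigma
Step 2: Substitute values: z = (60 - 60) / 10
Step 3: z = 0 / 10 = 0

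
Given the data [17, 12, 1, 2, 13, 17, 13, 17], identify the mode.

17

Step 1: Count the frequency of each value:
  1: appears 1 time(s)
  2: appears 1 time(s)
  12: appears 1 time(s)
  13: appears 2 time(s)
  17: appears 3 time(s)
Step 2: The value 17 appears most frequently (3 times).
Step 3: Mode = 17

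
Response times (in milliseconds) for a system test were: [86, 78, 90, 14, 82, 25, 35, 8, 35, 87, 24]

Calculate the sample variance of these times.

1086.6182

Step 1: Compute the mean: (86 + 78 + 90 + 14 + 82 + 25 + 35 + 8 + 35 + 87 + 24) / 11 = 51.2727
Step 2: Compute squared deviations from the mean:
  (86 - 51.2727)^2 = 1205.9835
  (78 - 51.2727)^2 = 714.3471
  (90 - 51.2727)^2 = 1499.8017
  (14 - 51.2727)^2 = 1389.2562
  (82 - 51.2727)^2 = 944.1653
  (25 - 51.2727)^2 = 690.2562
  (35 - 51.2727)^2 = 264.8017
  (8 - 51.2727)^2 = 1872.5289
  (35 - 51.2727)^2 = 264.8017
  (87 - 51.2727)^2 = 1276.438
  (24 - 51.2727)^2 = 743.8017
Step 3: Sum of squared deviations = 10866.1818
Step 4: Sample variance = 10866.1818 / 10 = 1086.6182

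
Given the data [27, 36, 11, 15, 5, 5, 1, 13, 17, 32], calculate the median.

14

Step 1: Sort the data in ascending order: [1, 5, 5, 11, 13, 15, 17, 27, 32, 36]
Step 2: The number of values is n = 10.
Step 3: Since n is even, the median is the average of positions 5 and 6:
  Median = (13 + 15) / 2 = 14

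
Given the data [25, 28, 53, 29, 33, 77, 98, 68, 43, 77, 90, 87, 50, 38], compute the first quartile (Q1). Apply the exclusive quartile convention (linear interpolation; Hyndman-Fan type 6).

32

Step 1: Sort the data: [25, 28, 29, 33, 38, 43, 50, 53, 68, 77, 77, 87, 90, 98]
Step 2: n = 14
Step 3: Using the exclusive quartile method:
  Q1 = 32
  Q2 (median) = 51.5
  Q3 = 79.5
  IQR = Q3 - Q1 = 79.5 - 32 = 47.5
Step 4: Q1 = 32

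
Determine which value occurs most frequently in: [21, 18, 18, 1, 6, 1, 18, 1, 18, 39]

18

Step 1: Count the frequency of each value:
  1: appears 3 time(s)
  6: appears 1 time(s)
  18: appears 4 time(s)
  21: appears 1 time(s)
  39: appears 1 time(s)
Step 2: The value 18 appears most frequently (4 times).
Step 3: Mode = 18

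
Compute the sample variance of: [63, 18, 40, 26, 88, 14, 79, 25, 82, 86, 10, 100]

1128.6288

Step 1: Compute the mean: (63 + 18 + 40 + 26 + 88 + 14 + 79 + 25 + 82 + 86 + 10 + 100) / 12 = 52.5833
Step 2: Compute squared deviations from the mean:
  (63 - 52.5833)^2 = 108.5069
  (18 - 52.5833)^2 = 1196.0069
  (40 - 52.5833)^2 = 158.3403
  (26 - 52.5833)^2 = 706.6736
  (88 - 52.5833)^2 = 1254.3403
  (14 - 52.5833)^2 = 1488.6736
  (79 - 52.5833)^2 = 697.8403
  (25 - 52.5833)^2 = 760.8403
  (82 - 52.5833)^2 = 865.3403
  (86 - 52.5833)^2 = 1116.6736
  (10 - 52.5833)^2 = 1813.3403
  (100 - 52.5833)^2 = 2248.3403
Step 3: Sum of squared deviations = 12414.9167
Step 4: Sample variance = 12414.9167 / 11 = 1128.6288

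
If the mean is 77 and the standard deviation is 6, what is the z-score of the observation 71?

-1

Step 1: Recall the z-score formula: z = (x - mu) / sigma
Step 2: Substitute values: z = (71 - 77) / 6
Step 3: z = -6 / 6 = -1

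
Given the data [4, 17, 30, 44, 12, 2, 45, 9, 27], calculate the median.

17

Step 1: Sort the data in ascending order: [2, 4, 9, 12, 17, 27, 30, 44, 45]
Step 2: The number of values is n = 9.
Step 3: Since n is odd, the median is the middle value at position 5: 17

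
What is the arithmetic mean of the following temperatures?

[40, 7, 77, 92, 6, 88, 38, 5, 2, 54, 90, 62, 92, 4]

46.9286

Step 1: Sum all values: 40 + 7 + 77 + 92 + 6 + 88 + 38 + 5 + 2 + 54 + 90 + 62 + 92 + 4 = 657
Step 2: Count the number of values: n = 14
Step 3: Mean = sum / n = 657 / 14 = 46.9286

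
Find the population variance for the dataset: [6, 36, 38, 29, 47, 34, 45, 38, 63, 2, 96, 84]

694.6389

Step 1: Compute the mean: (6 + 36 + 38 + 29 + 47 + 34 + 45 + 38 + 63 + 2 + 96 + 84) / 12 = 43.1667
Step 2: Compute squared deviations from the mean:
  (6 - 43.1667)^2 = 1381.3611
  (36 - 43.1667)^2 = 51.3611
  (38 - 43.1667)^2 = 26.6944
  (29 - 43.1667)^2 = 200.6944
  (47 - 43.1667)^2 = 14.6944
  (34 - 43.1667)^2 = 84.0278
  (45 - 43.1667)^2 = 3.3611
  (38 - 43.1667)^2 = 26.6944
  (63 - 43.1667)^2 = 393.3611
  (2 - 43.1667)^2 = 1694.6944
  (96 - 43.1667)^2 = 2791.3611
  (84 - 43.1667)^2 = 1667.3611
Step 3: Sum of squared deviations = 8335.6667
Step 4: Population variance = 8335.6667 / 12 = 694.6389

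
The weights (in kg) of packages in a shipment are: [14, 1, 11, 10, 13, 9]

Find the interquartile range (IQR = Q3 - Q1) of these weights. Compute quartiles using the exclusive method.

6.25

Step 1: Sort the data: [1, 9, 10, 11, 13, 14]
Step 2: n = 6
Step 3: Using the exclusive quartile method:
  Q1 = 7
  Q2 (median) = 10.5
  Q3 = 13.25
  IQR = Q3 - Q1 = 13.25 - 7 = 6.25
Step 4: IQR = 6.25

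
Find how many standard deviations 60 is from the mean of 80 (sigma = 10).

-2

Step 1: Recall the z-score formula: z = (x - mu) / sigma
Step 2: Substitute values: z = (60 - 80) / 10
Step 3: z = -20 / 10 = -2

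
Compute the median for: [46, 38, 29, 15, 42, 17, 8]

29

Step 1: Sort the data in ascending order: [8, 15, 17, 29, 38, 42, 46]
Step 2: The number of values is n = 7.
Step 3: Since n is odd, the median is the middle value at position 4: 29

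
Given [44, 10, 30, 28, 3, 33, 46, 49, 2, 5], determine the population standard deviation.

17.6465

Step 1: Compute the mean: 25
Step 2: Sum of squared deviations from the mean: 3114
Step 3: Population variance = 3114 / 10 = 311.4
Step 4: Standard deviation = sqrt(311.4) = 17.6465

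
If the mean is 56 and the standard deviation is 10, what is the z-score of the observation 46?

-1

Step 1: Recall the z-score formula: z = (x - mu) / sigma
Step 2: Substitute values: z = (46 - 56) / 10
Step 3: z = -10 / 10 = -1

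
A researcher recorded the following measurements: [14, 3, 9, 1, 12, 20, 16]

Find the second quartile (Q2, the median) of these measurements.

12

Step 1: Sort the data: [1, 3, 9, 12, 14, 16, 20]
Step 2: n = 7
Step 3: Q2 is the median. Since n is odd, it is the middle value at position 4: 12
Step 4: Q2 = 12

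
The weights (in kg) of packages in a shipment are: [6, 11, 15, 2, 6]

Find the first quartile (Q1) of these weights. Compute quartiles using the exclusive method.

4

Step 1: Sort the data: [2, 6, 6, 11, 15]
Step 2: n = 5
Step 3: Using the exclusive quartile method:
  Q1 = 4
  Q2 (median) = 6
  Q3 = 13
  IQR = Q3 - Q1 = 13 - 4 = 9
Step 4: Q1 = 4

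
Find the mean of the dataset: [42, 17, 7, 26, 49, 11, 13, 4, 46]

23.8889

Step 1: Sum all values: 42 + 17 + 7 + 26 + 49 + 11 + 13 + 4 + 46 = 215
Step 2: Count the number of values: n = 9
Step 3: Mean = sum / n = 215 / 9 = 23.8889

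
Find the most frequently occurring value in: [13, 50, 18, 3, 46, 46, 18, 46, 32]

46

Step 1: Count the frequency of each value:
  3: appears 1 time(s)
  13: appears 1 time(s)
  18: appears 2 time(s)
  32: appears 1 time(s)
  46: appears 3 time(s)
  50: appears 1 time(s)
Step 2: The value 46 appears most frequently (3 times).
Step 3: Mode = 46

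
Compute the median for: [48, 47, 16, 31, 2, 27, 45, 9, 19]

27

Step 1: Sort the data in ascending order: [2, 9, 16, 19, 27, 31, 45, 47, 48]
Step 2: The number of values is n = 9.
Step 3: Since n is odd, the median is the middle value at position 5: 27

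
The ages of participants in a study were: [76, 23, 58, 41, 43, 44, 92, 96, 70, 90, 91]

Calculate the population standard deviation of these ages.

24.203

Step 1: Compute the mean: 65.8182
Step 2: Sum of squared deviations from the mean: 6443.6364
Step 3: Population variance = 6443.6364 / 11 = 585.7851
Step 4: Standard deviation = sqrt(585.7851) = 24.203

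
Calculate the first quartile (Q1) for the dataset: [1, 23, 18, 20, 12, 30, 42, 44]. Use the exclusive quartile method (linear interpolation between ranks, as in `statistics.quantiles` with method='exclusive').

13.5

Step 1: Sort the data: [1, 12, 18, 20, 23, 30, 42, 44]
Step 2: n = 8
Step 3: Using the exclusive quartile method:
  Q1 = 13.5
  Q2 (median) = 21.5
  Q3 = 39
  IQR = Q3 - Q1 = 39 - 13.5 = 25.5
Step 4: Q1 = 13.5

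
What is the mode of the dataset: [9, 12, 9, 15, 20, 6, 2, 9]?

9

Step 1: Count the frequency of each value:
  2: appears 1 time(s)
  6: appears 1 time(s)
  9: appears 3 time(s)
  12: appears 1 time(s)
  15: appears 1 time(s)
  20: appears 1 time(s)
Step 2: The value 9 appears most frequently (3 times).
Step 3: Mode = 9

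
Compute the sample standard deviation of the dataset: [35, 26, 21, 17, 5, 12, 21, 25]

9.1456

Step 1: Compute the mean: 20.25
Step 2: Sum of squared deviations from the mean: 585.5
Step 3: Sample variance = 585.5 / 7 = 83.6429
Step 4: Standard deviation = sqrt(83.6429) = 9.1456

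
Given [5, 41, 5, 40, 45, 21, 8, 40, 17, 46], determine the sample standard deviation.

17.2678

Step 1: Compute the mean: 26.8
Step 2: Sum of squared deviations from the mean: 2683.6
Step 3: Sample variance = 2683.6 / 9 = 298.1778
Step 4: Standard deviation = sqrt(298.1778) = 17.2678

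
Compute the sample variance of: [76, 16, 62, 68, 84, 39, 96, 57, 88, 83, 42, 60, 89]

547.3077

Step 1: Compute the mean: (76 + 16 + 62 + 68 + 84 + 39 + 96 + 57 + 88 + 83 + 42 + 60 + 89) / 13 = 66.1538
Step 2: Compute squared deviations from the mean:
  (76 - 66.1538)^2 = 96.9467
  (16 - 66.1538)^2 = 2515.4083
  (62 - 66.1538)^2 = 17.2544
  (68 - 66.1538)^2 = 3.4083
  (84 - 66.1538)^2 = 318.4852
  (39 - 66.1538)^2 = 737.3314
  (96 - 66.1538)^2 = 890.7929
  (57 - 66.1538)^2 = 83.7929
  (88 - 66.1538)^2 = 477.2544
  (83 - 66.1538)^2 = 283.7929
  (42 - 66.1538)^2 = 583.4083
  (60 - 66.1538)^2 = 37.8698
  (89 - 66.1538)^2 = 521.9467
Step 3: Sum of squared deviations = 6567.6923
Step 4: Sample variance = 6567.6923 / 12 = 547.3077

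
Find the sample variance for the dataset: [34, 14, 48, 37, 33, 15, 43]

170

Step 1: Compute the mean: (34 + 14 + 48 + 37 + 33 + 15 + 43) / 7 = 32
Step 2: Compute squared deviations from the mean:
  (34 - 32)^2 = 4
  (14 - 32)^2 = 324
  (48 - 32)^2 = 256
  (37 - 32)^2 = 25
  (33 - 32)^2 = 1
  (15 - 32)^2 = 289
  (43 - 32)^2 = 121
Step 3: Sum of squared deviations = 1020
Step 4: Sample variance = 1020 / 6 = 170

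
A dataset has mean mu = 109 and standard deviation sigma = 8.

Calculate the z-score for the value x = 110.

0.125

Step 1: Recall the z-score formula: z = (x - mu) / sigma
Step 2: Substitute values: z = (110 - 109) / 8
Step 3: z = 1 / 8 = 0.125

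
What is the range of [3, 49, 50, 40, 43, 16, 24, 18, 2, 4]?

48

Step 1: Identify the maximum value: max = 50
Step 2: Identify the minimum value: min = 2
Step 3: Range = max - min = 50 - 2 = 48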